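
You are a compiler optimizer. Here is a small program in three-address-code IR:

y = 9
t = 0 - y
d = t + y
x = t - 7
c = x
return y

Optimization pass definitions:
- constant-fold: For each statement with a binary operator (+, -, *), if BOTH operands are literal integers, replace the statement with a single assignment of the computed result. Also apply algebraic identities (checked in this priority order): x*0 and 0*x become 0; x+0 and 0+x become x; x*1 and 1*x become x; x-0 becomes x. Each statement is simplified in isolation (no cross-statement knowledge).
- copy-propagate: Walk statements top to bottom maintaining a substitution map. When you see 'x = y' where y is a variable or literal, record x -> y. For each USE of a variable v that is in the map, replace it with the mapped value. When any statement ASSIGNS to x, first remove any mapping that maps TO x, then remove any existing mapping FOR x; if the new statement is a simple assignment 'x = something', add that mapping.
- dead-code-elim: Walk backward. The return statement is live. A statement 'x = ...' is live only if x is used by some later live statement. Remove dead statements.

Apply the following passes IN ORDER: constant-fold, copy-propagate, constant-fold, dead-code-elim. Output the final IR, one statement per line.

Initial IR:
  y = 9
  t = 0 - y
  d = t + y
  x = t - 7
  c = x
  return y
After constant-fold (6 stmts):
  y = 9
  t = 0 - y
  d = t + y
  x = t - 7
  c = x
  return y
After copy-propagate (6 stmts):
  y = 9
  t = 0 - 9
  d = t + 9
  x = t - 7
  c = x
  return 9
After constant-fold (6 stmts):
  y = 9
  t = -9
  d = t + 9
  x = t - 7
  c = x
  return 9
After dead-code-elim (1 stmts):
  return 9

Answer: return 9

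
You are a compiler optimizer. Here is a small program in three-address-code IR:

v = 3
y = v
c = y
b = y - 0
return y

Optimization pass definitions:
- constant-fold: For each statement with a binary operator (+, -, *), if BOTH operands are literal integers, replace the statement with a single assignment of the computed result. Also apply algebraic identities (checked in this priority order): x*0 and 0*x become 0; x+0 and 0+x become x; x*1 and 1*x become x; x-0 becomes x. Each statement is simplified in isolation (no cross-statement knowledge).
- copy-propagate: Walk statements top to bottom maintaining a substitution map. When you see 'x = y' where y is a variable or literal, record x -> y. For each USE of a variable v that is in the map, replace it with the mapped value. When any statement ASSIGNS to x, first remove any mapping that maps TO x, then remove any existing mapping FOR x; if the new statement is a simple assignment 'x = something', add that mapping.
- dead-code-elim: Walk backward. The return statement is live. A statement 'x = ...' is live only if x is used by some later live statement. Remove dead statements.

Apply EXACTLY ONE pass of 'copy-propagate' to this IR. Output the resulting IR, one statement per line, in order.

Answer: v = 3
y = 3
c = 3
b = 3 - 0
return 3

Derivation:
Applying copy-propagate statement-by-statement:
  [1] v = 3  (unchanged)
  [2] y = v  -> y = 3
  [3] c = y  -> c = 3
  [4] b = y - 0  -> b = 3 - 0
  [5] return y  -> return 3
Result (5 stmts):
  v = 3
  y = 3
  c = 3
  b = 3 - 0
  return 3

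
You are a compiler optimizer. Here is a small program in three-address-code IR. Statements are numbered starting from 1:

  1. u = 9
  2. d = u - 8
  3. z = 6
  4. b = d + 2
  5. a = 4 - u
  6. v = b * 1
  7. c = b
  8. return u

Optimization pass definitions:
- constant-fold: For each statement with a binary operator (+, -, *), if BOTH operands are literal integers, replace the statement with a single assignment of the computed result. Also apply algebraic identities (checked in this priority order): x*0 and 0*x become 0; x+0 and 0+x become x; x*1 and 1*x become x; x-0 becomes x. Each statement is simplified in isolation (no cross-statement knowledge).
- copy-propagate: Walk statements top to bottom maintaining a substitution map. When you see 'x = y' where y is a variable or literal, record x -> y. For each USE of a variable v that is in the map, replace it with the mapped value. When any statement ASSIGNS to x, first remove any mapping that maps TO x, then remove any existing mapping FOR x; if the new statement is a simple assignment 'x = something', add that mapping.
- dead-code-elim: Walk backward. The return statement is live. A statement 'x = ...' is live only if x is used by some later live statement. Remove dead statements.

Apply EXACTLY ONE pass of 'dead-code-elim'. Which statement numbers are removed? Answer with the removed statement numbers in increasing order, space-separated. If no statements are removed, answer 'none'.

Backward liveness scan:
Stmt 1 'u = 9': KEEP (u is live); live-in = []
Stmt 2 'd = u - 8': DEAD (d not in live set ['u'])
Stmt 3 'z = 6': DEAD (z not in live set ['u'])
Stmt 4 'b = d + 2': DEAD (b not in live set ['u'])
Stmt 5 'a = 4 - u': DEAD (a not in live set ['u'])
Stmt 6 'v = b * 1': DEAD (v not in live set ['u'])
Stmt 7 'c = b': DEAD (c not in live set ['u'])
Stmt 8 'return u': KEEP (return); live-in = ['u']
Removed statement numbers: [2, 3, 4, 5, 6, 7]
Surviving IR:
  u = 9
  return u

Answer: 2 3 4 5 6 7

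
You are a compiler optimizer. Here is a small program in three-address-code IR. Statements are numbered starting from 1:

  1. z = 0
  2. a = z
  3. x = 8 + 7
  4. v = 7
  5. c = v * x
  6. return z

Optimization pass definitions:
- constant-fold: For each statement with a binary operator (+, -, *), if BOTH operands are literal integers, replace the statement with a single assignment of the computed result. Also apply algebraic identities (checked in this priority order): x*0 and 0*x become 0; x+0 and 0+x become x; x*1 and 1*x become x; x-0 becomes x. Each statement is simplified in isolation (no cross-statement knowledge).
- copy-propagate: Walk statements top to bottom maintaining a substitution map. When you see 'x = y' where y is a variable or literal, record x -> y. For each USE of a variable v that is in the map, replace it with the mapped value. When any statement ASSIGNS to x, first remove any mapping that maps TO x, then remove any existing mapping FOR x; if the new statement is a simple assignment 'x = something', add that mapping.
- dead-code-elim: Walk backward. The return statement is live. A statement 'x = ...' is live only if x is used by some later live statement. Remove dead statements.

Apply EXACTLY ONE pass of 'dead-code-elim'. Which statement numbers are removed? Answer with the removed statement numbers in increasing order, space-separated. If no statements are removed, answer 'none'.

Backward liveness scan:
Stmt 1 'z = 0': KEEP (z is live); live-in = []
Stmt 2 'a = z': DEAD (a not in live set ['z'])
Stmt 3 'x = 8 + 7': DEAD (x not in live set ['z'])
Stmt 4 'v = 7': DEAD (v not in live set ['z'])
Stmt 5 'c = v * x': DEAD (c not in live set ['z'])
Stmt 6 'return z': KEEP (return); live-in = ['z']
Removed statement numbers: [2, 3, 4, 5]
Surviving IR:
  z = 0
  return z

Answer: 2 3 4 5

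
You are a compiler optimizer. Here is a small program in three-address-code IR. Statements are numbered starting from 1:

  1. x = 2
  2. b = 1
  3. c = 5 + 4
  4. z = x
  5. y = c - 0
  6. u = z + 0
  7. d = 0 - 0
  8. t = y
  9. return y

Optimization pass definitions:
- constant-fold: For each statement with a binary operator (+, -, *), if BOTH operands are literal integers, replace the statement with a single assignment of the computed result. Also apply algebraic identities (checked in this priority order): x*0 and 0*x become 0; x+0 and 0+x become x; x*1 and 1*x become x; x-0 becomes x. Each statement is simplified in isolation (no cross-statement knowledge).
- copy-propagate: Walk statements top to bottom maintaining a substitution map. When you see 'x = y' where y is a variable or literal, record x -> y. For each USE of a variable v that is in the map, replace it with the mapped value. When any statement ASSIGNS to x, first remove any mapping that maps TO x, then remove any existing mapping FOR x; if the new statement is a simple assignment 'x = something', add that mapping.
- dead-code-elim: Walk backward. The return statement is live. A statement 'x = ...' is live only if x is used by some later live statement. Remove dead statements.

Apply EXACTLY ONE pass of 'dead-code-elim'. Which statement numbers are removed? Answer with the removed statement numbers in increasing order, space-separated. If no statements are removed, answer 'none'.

Answer: 1 2 4 6 7 8

Derivation:
Backward liveness scan:
Stmt 1 'x = 2': DEAD (x not in live set [])
Stmt 2 'b = 1': DEAD (b not in live set [])
Stmt 3 'c = 5 + 4': KEEP (c is live); live-in = []
Stmt 4 'z = x': DEAD (z not in live set ['c'])
Stmt 5 'y = c - 0': KEEP (y is live); live-in = ['c']
Stmt 6 'u = z + 0': DEAD (u not in live set ['y'])
Stmt 7 'd = 0 - 0': DEAD (d not in live set ['y'])
Stmt 8 't = y': DEAD (t not in live set ['y'])
Stmt 9 'return y': KEEP (return); live-in = ['y']
Removed statement numbers: [1, 2, 4, 6, 7, 8]
Surviving IR:
  c = 5 + 4
  y = c - 0
  return y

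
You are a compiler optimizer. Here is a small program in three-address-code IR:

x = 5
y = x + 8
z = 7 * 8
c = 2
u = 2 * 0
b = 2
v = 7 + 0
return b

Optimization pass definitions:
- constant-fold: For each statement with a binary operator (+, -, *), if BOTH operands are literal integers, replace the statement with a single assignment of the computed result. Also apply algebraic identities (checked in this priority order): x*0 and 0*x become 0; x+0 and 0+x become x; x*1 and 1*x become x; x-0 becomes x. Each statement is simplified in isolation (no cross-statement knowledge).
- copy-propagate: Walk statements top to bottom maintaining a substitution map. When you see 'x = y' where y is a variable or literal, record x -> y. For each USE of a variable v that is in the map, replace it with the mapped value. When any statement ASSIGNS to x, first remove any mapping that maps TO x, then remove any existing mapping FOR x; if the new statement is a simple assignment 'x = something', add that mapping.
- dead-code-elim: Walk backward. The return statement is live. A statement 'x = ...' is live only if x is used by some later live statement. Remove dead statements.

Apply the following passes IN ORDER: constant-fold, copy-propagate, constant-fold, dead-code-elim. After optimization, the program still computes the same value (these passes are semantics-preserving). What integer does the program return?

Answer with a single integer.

Answer: 2

Derivation:
Initial IR:
  x = 5
  y = x + 8
  z = 7 * 8
  c = 2
  u = 2 * 0
  b = 2
  v = 7 + 0
  return b
After constant-fold (8 stmts):
  x = 5
  y = x + 8
  z = 56
  c = 2
  u = 0
  b = 2
  v = 7
  return b
After copy-propagate (8 stmts):
  x = 5
  y = 5 + 8
  z = 56
  c = 2
  u = 0
  b = 2
  v = 7
  return 2
After constant-fold (8 stmts):
  x = 5
  y = 13
  z = 56
  c = 2
  u = 0
  b = 2
  v = 7
  return 2
After dead-code-elim (1 stmts):
  return 2
Evaluate:
  x = 5  =>  x = 5
  y = x + 8  =>  y = 13
  z = 7 * 8  =>  z = 56
  c = 2  =>  c = 2
  u = 2 * 0  =>  u = 0
  b = 2  =>  b = 2
  v = 7 + 0  =>  v = 7
  return b = 2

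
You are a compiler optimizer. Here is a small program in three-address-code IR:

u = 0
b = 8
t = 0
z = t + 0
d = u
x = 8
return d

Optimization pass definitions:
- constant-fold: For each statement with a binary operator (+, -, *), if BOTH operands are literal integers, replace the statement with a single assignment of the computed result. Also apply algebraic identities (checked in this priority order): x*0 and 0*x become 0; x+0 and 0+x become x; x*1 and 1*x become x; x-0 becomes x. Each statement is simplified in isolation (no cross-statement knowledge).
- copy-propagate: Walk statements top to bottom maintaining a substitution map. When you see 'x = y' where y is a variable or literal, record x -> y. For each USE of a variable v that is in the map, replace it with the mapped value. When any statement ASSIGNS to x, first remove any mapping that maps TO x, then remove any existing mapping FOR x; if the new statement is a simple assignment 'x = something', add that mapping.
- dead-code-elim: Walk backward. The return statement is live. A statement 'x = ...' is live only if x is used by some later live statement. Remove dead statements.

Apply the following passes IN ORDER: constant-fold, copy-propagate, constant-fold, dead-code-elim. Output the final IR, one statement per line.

Answer: return 0

Derivation:
Initial IR:
  u = 0
  b = 8
  t = 0
  z = t + 0
  d = u
  x = 8
  return d
After constant-fold (7 stmts):
  u = 0
  b = 8
  t = 0
  z = t
  d = u
  x = 8
  return d
After copy-propagate (7 stmts):
  u = 0
  b = 8
  t = 0
  z = 0
  d = 0
  x = 8
  return 0
After constant-fold (7 stmts):
  u = 0
  b = 8
  t = 0
  z = 0
  d = 0
  x = 8
  return 0
After dead-code-elim (1 stmts):
  return 0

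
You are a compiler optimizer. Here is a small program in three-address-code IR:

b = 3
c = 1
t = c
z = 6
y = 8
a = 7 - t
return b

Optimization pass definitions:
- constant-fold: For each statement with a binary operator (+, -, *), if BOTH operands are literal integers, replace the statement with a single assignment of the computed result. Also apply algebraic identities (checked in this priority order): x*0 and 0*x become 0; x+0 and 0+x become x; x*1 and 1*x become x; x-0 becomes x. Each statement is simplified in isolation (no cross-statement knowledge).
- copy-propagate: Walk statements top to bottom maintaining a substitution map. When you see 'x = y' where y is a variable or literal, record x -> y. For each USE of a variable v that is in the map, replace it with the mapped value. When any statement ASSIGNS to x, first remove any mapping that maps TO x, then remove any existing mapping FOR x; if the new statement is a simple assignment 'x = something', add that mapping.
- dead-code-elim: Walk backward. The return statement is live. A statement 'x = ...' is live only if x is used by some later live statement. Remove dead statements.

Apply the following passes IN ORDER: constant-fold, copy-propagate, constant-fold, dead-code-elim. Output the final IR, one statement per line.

Initial IR:
  b = 3
  c = 1
  t = c
  z = 6
  y = 8
  a = 7 - t
  return b
After constant-fold (7 stmts):
  b = 3
  c = 1
  t = c
  z = 6
  y = 8
  a = 7 - t
  return b
After copy-propagate (7 stmts):
  b = 3
  c = 1
  t = 1
  z = 6
  y = 8
  a = 7 - 1
  return 3
After constant-fold (7 stmts):
  b = 3
  c = 1
  t = 1
  z = 6
  y = 8
  a = 6
  return 3
After dead-code-elim (1 stmts):
  return 3

Answer: return 3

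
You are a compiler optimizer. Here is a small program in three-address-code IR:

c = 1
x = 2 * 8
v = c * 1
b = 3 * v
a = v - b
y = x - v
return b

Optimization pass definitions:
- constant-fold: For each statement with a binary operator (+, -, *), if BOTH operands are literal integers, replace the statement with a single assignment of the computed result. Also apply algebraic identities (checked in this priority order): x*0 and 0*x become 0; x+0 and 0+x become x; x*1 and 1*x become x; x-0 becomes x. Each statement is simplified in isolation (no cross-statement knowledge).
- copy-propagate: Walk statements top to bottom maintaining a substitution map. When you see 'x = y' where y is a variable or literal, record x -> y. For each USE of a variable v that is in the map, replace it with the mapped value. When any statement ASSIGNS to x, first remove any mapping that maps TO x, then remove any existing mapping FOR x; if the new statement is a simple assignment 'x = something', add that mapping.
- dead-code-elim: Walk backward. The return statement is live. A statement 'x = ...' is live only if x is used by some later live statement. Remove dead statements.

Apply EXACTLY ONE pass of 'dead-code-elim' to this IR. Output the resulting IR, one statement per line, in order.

Answer: c = 1
v = c * 1
b = 3 * v
return b

Derivation:
Applying dead-code-elim statement-by-statement:
  [7] return b  -> KEEP (return); live=['b']
  [6] y = x - v  -> DEAD (y not live)
  [5] a = v - b  -> DEAD (a not live)
  [4] b = 3 * v  -> KEEP; live=['v']
  [3] v = c * 1  -> KEEP; live=['c']
  [2] x = 2 * 8  -> DEAD (x not live)
  [1] c = 1  -> KEEP; live=[]
Result (4 stmts):
  c = 1
  v = c * 1
  b = 3 * v
  return b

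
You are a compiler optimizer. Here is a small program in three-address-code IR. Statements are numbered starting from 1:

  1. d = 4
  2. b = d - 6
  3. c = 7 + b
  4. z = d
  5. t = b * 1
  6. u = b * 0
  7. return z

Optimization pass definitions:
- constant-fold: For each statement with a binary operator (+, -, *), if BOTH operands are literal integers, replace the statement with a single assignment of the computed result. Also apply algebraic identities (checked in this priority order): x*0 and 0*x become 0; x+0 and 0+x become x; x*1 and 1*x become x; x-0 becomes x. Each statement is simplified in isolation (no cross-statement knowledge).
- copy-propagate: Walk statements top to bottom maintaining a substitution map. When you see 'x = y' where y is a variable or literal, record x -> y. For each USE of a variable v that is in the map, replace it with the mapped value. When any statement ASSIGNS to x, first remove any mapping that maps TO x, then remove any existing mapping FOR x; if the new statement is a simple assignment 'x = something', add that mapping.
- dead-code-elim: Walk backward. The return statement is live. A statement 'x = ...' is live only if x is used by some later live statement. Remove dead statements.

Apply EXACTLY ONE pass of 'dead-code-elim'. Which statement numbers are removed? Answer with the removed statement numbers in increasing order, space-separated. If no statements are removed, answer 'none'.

Backward liveness scan:
Stmt 1 'd = 4': KEEP (d is live); live-in = []
Stmt 2 'b = d - 6': DEAD (b not in live set ['d'])
Stmt 3 'c = 7 + b': DEAD (c not in live set ['d'])
Stmt 4 'z = d': KEEP (z is live); live-in = ['d']
Stmt 5 't = b * 1': DEAD (t not in live set ['z'])
Stmt 6 'u = b * 0': DEAD (u not in live set ['z'])
Stmt 7 'return z': KEEP (return); live-in = ['z']
Removed statement numbers: [2, 3, 5, 6]
Surviving IR:
  d = 4
  z = d
  return z

Answer: 2 3 5 6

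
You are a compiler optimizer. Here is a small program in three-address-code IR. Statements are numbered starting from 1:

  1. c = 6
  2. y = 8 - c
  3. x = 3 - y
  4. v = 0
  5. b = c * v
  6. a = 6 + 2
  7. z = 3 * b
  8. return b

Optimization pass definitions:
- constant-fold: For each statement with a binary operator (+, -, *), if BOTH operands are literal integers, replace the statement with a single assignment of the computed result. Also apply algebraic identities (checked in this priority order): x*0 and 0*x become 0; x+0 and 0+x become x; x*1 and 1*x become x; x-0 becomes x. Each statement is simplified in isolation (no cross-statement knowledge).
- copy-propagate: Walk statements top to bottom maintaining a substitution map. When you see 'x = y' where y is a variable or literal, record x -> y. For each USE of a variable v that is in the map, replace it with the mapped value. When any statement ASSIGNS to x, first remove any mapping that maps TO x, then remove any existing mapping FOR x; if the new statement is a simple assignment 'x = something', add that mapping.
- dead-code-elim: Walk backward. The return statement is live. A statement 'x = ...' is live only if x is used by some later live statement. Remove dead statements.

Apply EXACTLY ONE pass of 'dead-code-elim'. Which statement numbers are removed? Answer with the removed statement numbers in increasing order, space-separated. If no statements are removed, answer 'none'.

Answer: 2 3 6 7

Derivation:
Backward liveness scan:
Stmt 1 'c = 6': KEEP (c is live); live-in = []
Stmt 2 'y = 8 - c': DEAD (y not in live set ['c'])
Stmt 3 'x = 3 - y': DEAD (x not in live set ['c'])
Stmt 4 'v = 0': KEEP (v is live); live-in = ['c']
Stmt 5 'b = c * v': KEEP (b is live); live-in = ['c', 'v']
Stmt 6 'a = 6 + 2': DEAD (a not in live set ['b'])
Stmt 7 'z = 3 * b': DEAD (z not in live set ['b'])
Stmt 8 'return b': KEEP (return); live-in = ['b']
Removed statement numbers: [2, 3, 6, 7]
Surviving IR:
  c = 6
  v = 0
  b = c * v
  return b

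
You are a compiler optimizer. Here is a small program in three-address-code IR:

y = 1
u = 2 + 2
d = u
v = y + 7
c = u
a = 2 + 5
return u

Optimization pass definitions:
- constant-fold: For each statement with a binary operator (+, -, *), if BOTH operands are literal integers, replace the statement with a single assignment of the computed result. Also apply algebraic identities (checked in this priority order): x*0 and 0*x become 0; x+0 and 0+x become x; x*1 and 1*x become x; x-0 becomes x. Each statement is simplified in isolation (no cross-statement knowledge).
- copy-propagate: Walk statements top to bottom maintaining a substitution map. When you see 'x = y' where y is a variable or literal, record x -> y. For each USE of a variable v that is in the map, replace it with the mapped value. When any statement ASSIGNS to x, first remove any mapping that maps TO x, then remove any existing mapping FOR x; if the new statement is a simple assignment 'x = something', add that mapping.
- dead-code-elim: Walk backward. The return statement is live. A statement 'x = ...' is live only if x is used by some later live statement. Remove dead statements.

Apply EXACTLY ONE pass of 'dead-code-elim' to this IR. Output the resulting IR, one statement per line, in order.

Answer: u = 2 + 2
return u

Derivation:
Applying dead-code-elim statement-by-statement:
  [7] return u  -> KEEP (return); live=['u']
  [6] a = 2 + 5  -> DEAD (a not live)
  [5] c = u  -> DEAD (c not live)
  [4] v = y + 7  -> DEAD (v not live)
  [3] d = u  -> DEAD (d not live)
  [2] u = 2 + 2  -> KEEP; live=[]
  [1] y = 1  -> DEAD (y not live)
Result (2 stmts):
  u = 2 + 2
  return u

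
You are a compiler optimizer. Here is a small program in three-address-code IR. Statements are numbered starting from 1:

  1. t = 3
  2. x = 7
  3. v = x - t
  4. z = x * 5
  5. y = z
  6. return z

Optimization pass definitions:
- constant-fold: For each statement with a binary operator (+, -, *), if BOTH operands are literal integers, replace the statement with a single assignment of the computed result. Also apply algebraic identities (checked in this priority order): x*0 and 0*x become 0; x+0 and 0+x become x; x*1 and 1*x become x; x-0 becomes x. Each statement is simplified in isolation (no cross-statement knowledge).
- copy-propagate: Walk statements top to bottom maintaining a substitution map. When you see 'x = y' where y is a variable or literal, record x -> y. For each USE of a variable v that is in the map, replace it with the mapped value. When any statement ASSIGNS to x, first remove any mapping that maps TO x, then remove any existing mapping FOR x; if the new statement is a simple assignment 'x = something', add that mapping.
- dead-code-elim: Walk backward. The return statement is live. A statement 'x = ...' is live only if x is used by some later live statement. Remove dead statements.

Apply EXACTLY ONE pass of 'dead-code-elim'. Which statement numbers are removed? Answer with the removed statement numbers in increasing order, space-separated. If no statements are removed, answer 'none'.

Backward liveness scan:
Stmt 1 't = 3': DEAD (t not in live set [])
Stmt 2 'x = 7': KEEP (x is live); live-in = []
Stmt 3 'v = x - t': DEAD (v not in live set ['x'])
Stmt 4 'z = x * 5': KEEP (z is live); live-in = ['x']
Stmt 5 'y = z': DEAD (y not in live set ['z'])
Stmt 6 'return z': KEEP (return); live-in = ['z']
Removed statement numbers: [1, 3, 5]
Surviving IR:
  x = 7
  z = x * 5
  return z

Answer: 1 3 5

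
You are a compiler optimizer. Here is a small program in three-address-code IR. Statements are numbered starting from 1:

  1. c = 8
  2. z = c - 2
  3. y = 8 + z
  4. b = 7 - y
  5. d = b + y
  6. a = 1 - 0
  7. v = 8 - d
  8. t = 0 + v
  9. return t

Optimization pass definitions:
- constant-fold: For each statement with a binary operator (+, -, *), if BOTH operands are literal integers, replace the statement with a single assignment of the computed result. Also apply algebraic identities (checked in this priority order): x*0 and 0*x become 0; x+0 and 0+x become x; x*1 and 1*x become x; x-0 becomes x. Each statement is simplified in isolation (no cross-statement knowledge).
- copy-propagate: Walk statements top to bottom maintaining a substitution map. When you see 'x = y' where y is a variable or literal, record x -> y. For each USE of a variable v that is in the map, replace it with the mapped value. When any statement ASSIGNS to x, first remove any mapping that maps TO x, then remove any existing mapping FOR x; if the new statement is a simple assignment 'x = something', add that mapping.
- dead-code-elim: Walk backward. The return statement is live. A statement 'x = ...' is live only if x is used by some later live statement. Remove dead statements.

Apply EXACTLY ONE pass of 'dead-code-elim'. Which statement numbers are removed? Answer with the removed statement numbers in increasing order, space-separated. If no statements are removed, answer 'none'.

Backward liveness scan:
Stmt 1 'c = 8': KEEP (c is live); live-in = []
Stmt 2 'z = c - 2': KEEP (z is live); live-in = ['c']
Stmt 3 'y = 8 + z': KEEP (y is live); live-in = ['z']
Stmt 4 'b = 7 - y': KEEP (b is live); live-in = ['y']
Stmt 5 'd = b + y': KEEP (d is live); live-in = ['b', 'y']
Stmt 6 'a = 1 - 0': DEAD (a not in live set ['d'])
Stmt 7 'v = 8 - d': KEEP (v is live); live-in = ['d']
Stmt 8 't = 0 + v': KEEP (t is live); live-in = ['v']
Stmt 9 'return t': KEEP (return); live-in = ['t']
Removed statement numbers: [6]
Surviving IR:
  c = 8
  z = c - 2
  y = 8 + z
  b = 7 - y
  d = b + y
  v = 8 - d
  t = 0 + v
  return t

Answer: 6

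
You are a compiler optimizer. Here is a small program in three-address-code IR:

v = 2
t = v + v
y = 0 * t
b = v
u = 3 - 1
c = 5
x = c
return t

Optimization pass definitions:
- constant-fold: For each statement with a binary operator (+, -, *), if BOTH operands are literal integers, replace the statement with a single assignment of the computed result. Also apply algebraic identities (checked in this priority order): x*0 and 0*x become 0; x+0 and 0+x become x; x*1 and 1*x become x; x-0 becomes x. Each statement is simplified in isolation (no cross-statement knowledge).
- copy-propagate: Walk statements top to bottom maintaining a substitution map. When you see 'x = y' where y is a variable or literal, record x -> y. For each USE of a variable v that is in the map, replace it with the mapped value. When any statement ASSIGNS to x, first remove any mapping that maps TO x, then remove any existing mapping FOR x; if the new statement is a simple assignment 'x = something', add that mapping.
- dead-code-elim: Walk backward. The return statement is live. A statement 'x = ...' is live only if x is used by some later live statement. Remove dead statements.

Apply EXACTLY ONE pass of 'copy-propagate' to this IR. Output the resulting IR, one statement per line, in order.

Applying copy-propagate statement-by-statement:
  [1] v = 2  (unchanged)
  [2] t = v + v  -> t = 2 + 2
  [3] y = 0 * t  (unchanged)
  [4] b = v  -> b = 2
  [5] u = 3 - 1  (unchanged)
  [6] c = 5  (unchanged)
  [7] x = c  -> x = 5
  [8] return t  (unchanged)
Result (8 stmts):
  v = 2
  t = 2 + 2
  y = 0 * t
  b = 2
  u = 3 - 1
  c = 5
  x = 5
  return t

Answer: v = 2
t = 2 + 2
y = 0 * t
b = 2
u = 3 - 1
c = 5
x = 5
return t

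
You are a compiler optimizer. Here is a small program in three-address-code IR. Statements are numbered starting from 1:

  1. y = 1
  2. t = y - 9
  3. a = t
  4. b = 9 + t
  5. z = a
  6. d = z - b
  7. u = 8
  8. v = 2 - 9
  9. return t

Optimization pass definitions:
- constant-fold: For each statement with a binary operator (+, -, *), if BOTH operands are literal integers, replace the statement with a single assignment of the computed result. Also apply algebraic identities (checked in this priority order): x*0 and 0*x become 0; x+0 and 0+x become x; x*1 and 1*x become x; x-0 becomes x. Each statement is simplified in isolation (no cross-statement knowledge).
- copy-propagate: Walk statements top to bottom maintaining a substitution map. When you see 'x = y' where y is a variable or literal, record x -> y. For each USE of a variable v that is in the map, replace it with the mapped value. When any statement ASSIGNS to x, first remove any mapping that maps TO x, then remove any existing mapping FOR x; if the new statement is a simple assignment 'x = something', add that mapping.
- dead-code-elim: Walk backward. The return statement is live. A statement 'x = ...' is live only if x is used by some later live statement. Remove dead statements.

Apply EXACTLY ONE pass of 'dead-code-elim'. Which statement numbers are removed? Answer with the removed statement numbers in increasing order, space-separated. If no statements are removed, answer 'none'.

Answer: 3 4 5 6 7 8

Derivation:
Backward liveness scan:
Stmt 1 'y = 1': KEEP (y is live); live-in = []
Stmt 2 't = y - 9': KEEP (t is live); live-in = ['y']
Stmt 3 'a = t': DEAD (a not in live set ['t'])
Stmt 4 'b = 9 + t': DEAD (b not in live set ['t'])
Stmt 5 'z = a': DEAD (z not in live set ['t'])
Stmt 6 'd = z - b': DEAD (d not in live set ['t'])
Stmt 7 'u = 8': DEAD (u not in live set ['t'])
Stmt 8 'v = 2 - 9': DEAD (v not in live set ['t'])
Stmt 9 'return t': KEEP (return); live-in = ['t']
Removed statement numbers: [3, 4, 5, 6, 7, 8]
Surviving IR:
  y = 1
  t = y - 9
  return t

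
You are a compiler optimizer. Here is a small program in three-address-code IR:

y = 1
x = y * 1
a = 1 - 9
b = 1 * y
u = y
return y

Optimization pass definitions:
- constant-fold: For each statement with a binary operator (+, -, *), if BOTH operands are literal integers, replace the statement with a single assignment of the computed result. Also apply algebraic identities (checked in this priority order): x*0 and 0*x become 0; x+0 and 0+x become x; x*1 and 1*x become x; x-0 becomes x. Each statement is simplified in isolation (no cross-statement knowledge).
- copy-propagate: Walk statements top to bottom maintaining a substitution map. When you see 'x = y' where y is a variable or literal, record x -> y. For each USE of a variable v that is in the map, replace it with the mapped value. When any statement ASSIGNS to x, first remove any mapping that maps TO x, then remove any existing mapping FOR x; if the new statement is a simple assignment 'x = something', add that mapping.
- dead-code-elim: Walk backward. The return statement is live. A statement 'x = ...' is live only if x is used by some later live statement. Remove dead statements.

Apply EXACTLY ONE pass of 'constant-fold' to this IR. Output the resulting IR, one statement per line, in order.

Answer: y = 1
x = y
a = -8
b = y
u = y
return y

Derivation:
Applying constant-fold statement-by-statement:
  [1] y = 1  (unchanged)
  [2] x = y * 1  -> x = y
  [3] a = 1 - 9  -> a = -8
  [4] b = 1 * y  -> b = y
  [5] u = y  (unchanged)
  [6] return y  (unchanged)
Result (6 stmts):
  y = 1
  x = y
  a = -8
  b = y
  u = y
  return y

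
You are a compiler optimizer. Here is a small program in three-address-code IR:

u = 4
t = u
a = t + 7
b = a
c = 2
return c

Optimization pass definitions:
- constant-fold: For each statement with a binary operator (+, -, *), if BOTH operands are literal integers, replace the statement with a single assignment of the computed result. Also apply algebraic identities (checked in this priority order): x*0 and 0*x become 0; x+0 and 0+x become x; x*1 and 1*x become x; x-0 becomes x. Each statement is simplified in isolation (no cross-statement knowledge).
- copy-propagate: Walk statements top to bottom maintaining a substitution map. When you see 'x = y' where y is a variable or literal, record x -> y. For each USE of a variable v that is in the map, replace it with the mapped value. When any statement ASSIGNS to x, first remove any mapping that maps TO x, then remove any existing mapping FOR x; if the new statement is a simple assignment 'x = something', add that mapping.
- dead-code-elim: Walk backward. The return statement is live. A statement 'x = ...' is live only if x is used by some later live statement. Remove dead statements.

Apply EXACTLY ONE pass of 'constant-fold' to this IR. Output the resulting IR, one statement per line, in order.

Answer: u = 4
t = u
a = t + 7
b = a
c = 2
return c

Derivation:
Applying constant-fold statement-by-statement:
  [1] u = 4  (unchanged)
  [2] t = u  (unchanged)
  [3] a = t + 7  (unchanged)
  [4] b = a  (unchanged)
  [5] c = 2  (unchanged)
  [6] return c  (unchanged)
Result (6 stmts):
  u = 4
  t = u
  a = t + 7
  b = a
  c = 2
  return c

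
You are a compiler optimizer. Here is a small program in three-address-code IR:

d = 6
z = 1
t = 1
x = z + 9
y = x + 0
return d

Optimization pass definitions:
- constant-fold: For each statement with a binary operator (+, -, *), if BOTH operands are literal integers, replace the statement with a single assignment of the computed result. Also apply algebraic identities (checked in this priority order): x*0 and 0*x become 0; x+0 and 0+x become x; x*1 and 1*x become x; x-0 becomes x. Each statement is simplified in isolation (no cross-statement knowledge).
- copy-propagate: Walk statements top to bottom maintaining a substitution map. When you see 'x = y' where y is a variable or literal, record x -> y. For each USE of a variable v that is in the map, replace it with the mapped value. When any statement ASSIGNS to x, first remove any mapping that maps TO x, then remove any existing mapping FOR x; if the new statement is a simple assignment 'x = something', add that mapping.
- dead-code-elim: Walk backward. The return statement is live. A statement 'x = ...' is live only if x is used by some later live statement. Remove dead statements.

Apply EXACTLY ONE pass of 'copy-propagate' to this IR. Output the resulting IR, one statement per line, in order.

Answer: d = 6
z = 1
t = 1
x = 1 + 9
y = x + 0
return 6

Derivation:
Applying copy-propagate statement-by-statement:
  [1] d = 6  (unchanged)
  [2] z = 1  (unchanged)
  [3] t = 1  (unchanged)
  [4] x = z + 9  -> x = 1 + 9
  [5] y = x + 0  (unchanged)
  [6] return d  -> return 6
Result (6 stmts):
  d = 6
  z = 1
  t = 1
  x = 1 + 9
  y = x + 0
  return 6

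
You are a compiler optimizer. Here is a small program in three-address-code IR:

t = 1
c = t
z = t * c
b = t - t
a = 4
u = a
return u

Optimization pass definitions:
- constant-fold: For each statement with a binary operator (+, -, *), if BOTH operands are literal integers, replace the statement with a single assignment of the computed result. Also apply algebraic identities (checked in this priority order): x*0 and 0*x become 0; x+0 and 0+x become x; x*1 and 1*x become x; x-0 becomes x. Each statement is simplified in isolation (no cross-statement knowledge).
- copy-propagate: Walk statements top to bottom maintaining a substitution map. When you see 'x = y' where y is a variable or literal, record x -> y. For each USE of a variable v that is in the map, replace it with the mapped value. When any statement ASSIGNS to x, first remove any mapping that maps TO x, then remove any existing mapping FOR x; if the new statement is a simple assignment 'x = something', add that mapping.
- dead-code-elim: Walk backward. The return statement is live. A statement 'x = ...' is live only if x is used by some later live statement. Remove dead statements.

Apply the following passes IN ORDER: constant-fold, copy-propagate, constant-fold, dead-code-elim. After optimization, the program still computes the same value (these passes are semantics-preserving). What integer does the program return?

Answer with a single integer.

Answer: 4

Derivation:
Initial IR:
  t = 1
  c = t
  z = t * c
  b = t - t
  a = 4
  u = a
  return u
After constant-fold (7 stmts):
  t = 1
  c = t
  z = t * c
  b = t - t
  a = 4
  u = a
  return u
After copy-propagate (7 stmts):
  t = 1
  c = 1
  z = 1 * 1
  b = 1 - 1
  a = 4
  u = 4
  return 4
After constant-fold (7 stmts):
  t = 1
  c = 1
  z = 1
  b = 0
  a = 4
  u = 4
  return 4
After dead-code-elim (1 stmts):
  return 4
Evaluate:
  t = 1  =>  t = 1
  c = t  =>  c = 1
  z = t * c  =>  z = 1
  b = t - t  =>  b = 0
  a = 4  =>  a = 4
  u = a  =>  u = 4
  return u = 4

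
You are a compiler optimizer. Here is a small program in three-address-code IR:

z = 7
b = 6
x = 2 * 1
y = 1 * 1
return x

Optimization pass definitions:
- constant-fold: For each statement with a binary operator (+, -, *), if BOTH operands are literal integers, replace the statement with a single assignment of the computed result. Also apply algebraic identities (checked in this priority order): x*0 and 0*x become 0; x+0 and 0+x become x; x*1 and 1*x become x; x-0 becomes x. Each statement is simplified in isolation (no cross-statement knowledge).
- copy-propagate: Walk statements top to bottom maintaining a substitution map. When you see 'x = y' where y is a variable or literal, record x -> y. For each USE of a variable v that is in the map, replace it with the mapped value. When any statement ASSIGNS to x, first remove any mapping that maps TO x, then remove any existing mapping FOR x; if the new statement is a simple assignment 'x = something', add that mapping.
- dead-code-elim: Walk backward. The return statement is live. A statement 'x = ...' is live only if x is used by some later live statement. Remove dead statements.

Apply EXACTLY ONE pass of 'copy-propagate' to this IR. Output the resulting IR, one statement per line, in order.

Applying copy-propagate statement-by-statement:
  [1] z = 7  (unchanged)
  [2] b = 6  (unchanged)
  [3] x = 2 * 1  (unchanged)
  [4] y = 1 * 1  (unchanged)
  [5] return x  (unchanged)
Result (5 stmts):
  z = 7
  b = 6
  x = 2 * 1
  y = 1 * 1
  return x

Answer: z = 7
b = 6
x = 2 * 1
y = 1 * 1
return x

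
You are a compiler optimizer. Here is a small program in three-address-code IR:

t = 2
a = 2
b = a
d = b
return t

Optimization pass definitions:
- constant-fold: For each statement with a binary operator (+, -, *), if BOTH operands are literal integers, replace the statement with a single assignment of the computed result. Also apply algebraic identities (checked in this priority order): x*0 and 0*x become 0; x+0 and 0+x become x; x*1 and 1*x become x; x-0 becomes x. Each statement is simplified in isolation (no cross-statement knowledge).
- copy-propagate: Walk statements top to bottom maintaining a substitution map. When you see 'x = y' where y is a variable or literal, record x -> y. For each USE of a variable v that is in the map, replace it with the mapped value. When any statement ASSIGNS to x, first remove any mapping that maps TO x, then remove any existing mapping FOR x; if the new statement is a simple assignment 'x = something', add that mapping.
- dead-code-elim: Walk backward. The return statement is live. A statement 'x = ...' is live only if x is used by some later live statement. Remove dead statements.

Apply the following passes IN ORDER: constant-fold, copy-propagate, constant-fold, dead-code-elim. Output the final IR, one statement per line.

Initial IR:
  t = 2
  a = 2
  b = a
  d = b
  return t
After constant-fold (5 stmts):
  t = 2
  a = 2
  b = a
  d = b
  return t
After copy-propagate (5 stmts):
  t = 2
  a = 2
  b = 2
  d = 2
  return 2
After constant-fold (5 stmts):
  t = 2
  a = 2
  b = 2
  d = 2
  return 2
After dead-code-elim (1 stmts):
  return 2

Answer: return 2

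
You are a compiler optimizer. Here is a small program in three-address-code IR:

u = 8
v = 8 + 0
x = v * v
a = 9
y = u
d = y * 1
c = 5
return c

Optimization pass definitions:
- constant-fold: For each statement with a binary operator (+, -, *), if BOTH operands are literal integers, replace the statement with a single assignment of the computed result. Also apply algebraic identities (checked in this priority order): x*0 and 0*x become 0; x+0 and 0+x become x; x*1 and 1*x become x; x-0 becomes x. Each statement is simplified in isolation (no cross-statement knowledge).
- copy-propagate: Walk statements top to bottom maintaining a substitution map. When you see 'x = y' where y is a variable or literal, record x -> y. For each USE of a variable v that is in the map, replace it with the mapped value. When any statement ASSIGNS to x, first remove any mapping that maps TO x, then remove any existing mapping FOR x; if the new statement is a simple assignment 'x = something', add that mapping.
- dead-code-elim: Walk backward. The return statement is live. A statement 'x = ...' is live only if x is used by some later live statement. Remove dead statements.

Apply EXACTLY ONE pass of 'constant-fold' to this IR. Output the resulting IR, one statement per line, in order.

Applying constant-fold statement-by-statement:
  [1] u = 8  (unchanged)
  [2] v = 8 + 0  -> v = 8
  [3] x = v * v  (unchanged)
  [4] a = 9  (unchanged)
  [5] y = u  (unchanged)
  [6] d = y * 1  -> d = y
  [7] c = 5  (unchanged)
  [8] return c  (unchanged)
Result (8 stmts):
  u = 8
  v = 8
  x = v * v
  a = 9
  y = u
  d = y
  c = 5
  return c

Answer: u = 8
v = 8
x = v * v
a = 9
y = u
d = y
c = 5
return c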